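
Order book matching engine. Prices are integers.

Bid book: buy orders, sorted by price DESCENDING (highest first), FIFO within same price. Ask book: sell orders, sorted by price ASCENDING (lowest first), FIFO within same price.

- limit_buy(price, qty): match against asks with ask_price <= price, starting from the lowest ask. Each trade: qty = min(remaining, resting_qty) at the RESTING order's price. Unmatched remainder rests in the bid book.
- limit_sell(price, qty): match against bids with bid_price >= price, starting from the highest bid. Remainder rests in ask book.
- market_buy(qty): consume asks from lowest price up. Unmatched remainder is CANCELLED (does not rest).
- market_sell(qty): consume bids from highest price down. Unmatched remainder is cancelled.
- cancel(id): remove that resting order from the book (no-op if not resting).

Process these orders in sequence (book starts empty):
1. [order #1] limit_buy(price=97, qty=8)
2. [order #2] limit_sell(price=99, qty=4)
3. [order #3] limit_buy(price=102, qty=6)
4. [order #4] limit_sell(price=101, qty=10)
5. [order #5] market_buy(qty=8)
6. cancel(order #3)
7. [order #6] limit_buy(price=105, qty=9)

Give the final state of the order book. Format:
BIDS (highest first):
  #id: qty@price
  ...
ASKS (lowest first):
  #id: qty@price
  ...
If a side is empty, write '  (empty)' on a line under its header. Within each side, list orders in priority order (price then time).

Answer: BIDS (highest first):
  #6: 9@105
  #1: 8@97
ASKS (lowest first):
  (empty)

Derivation:
After op 1 [order #1] limit_buy(price=97, qty=8): fills=none; bids=[#1:8@97] asks=[-]
After op 2 [order #2] limit_sell(price=99, qty=4): fills=none; bids=[#1:8@97] asks=[#2:4@99]
After op 3 [order #3] limit_buy(price=102, qty=6): fills=#3x#2:4@99; bids=[#3:2@102 #1:8@97] asks=[-]
After op 4 [order #4] limit_sell(price=101, qty=10): fills=#3x#4:2@102; bids=[#1:8@97] asks=[#4:8@101]
After op 5 [order #5] market_buy(qty=8): fills=#5x#4:8@101; bids=[#1:8@97] asks=[-]
After op 6 cancel(order #3): fills=none; bids=[#1:8@97] asks=[-]
After op 7 [order #6] limit_buy(price=105, qty=9): fills=none; bids=[#6:9@105 #1:8@97] asks=[-]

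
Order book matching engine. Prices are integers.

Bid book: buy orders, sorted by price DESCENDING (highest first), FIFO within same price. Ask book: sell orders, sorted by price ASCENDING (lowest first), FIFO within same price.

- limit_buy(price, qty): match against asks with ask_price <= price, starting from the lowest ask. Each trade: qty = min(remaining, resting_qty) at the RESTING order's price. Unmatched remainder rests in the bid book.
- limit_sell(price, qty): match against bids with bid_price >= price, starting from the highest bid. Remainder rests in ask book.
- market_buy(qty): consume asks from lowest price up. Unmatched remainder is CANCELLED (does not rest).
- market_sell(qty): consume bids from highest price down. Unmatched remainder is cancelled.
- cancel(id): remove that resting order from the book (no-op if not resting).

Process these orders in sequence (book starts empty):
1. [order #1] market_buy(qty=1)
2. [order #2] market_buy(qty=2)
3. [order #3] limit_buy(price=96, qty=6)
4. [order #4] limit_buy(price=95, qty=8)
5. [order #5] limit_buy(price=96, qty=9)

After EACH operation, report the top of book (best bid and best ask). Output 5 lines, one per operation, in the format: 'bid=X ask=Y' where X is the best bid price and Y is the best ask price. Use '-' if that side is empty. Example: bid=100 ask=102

After op 1 [order #1] market_buy(qty=1): fills=none; bids=[-] asks=[-]
After op 2 [order #2] market_buy(qty=2): fills=none; bids=[-] asks=[-]
After op 3 [order #3] limit_buy(price=96, qty=6): fills=none; bids=[#3:6@96] asks=[-]
After op 4 [order #4] limit_buy(price=95, qty=8): fills=none; bids=[#3:6@96 #4:8@95] asks=[-]
After op 5 [order #5] limit_buy(price=96, qty=9): fills=none; bids=[#3:6@96 #5:9@96 #4:8@95] asks=[-]

Answer: bid=- ask=-
bid=- ask=-
bid=96 ask=-
bid=96 ask=-
bid=96 ask=-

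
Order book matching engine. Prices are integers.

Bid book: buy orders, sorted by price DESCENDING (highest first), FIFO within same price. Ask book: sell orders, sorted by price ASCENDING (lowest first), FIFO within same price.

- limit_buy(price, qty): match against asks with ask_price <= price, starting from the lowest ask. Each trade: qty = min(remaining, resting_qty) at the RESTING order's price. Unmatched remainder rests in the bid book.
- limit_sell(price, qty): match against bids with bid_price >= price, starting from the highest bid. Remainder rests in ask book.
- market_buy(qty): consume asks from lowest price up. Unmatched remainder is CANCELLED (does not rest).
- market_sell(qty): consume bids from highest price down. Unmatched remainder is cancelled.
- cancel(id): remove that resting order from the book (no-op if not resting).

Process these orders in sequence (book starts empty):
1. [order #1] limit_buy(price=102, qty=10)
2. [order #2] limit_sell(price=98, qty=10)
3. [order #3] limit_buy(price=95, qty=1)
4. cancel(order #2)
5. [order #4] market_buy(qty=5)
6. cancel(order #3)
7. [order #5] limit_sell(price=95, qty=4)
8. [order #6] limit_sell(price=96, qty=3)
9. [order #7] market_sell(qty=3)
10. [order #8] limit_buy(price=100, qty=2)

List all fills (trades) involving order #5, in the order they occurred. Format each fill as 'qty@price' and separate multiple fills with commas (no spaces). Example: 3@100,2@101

After op 1 [order #1] limit_buy(price=102, qty=10): fills=none; bids=[#1:10@102] asks=[-]
After op 2 [order #2] limit_sell(price=98, qty=10): fills=#1x#2:10@102; bids=[-] asks=[-]
After op 3 [order #3] limit_buy(price=95, qty=1): fills=none; bids=[#3:1@95] asks=[-]
After op 4 cancel(order #2): fills=none; bids=[#3:1@95] asks=[-]
After op 5 [order #4] market_buy(qty=5): fills=none; bids=[#3:1@95] asks=[-]
After op 6 cancel(order #3): fills=none; bids=[-] asks=[-]
After op 7 [order #5] limit_sell(price=95, qty=4): fills=none; bids=[-] asks=[#5:4@95]
After op 8 [order #6] limit_sell(price=96, qty=3): fills=none; bids=[-] asks=[#5:4@95 #6:3@96]
After op 9 [order #7] market_sell(qty=3): fills=none; bids=[-] asks=[#5:4@95 #6:3@96]
After op 10 [order #8] limit_buy(price=100, qty=2): fills=#8x#5:2@95; bids=[-] asks=[#5:2@95 #6:3@96]

Answer: 2@95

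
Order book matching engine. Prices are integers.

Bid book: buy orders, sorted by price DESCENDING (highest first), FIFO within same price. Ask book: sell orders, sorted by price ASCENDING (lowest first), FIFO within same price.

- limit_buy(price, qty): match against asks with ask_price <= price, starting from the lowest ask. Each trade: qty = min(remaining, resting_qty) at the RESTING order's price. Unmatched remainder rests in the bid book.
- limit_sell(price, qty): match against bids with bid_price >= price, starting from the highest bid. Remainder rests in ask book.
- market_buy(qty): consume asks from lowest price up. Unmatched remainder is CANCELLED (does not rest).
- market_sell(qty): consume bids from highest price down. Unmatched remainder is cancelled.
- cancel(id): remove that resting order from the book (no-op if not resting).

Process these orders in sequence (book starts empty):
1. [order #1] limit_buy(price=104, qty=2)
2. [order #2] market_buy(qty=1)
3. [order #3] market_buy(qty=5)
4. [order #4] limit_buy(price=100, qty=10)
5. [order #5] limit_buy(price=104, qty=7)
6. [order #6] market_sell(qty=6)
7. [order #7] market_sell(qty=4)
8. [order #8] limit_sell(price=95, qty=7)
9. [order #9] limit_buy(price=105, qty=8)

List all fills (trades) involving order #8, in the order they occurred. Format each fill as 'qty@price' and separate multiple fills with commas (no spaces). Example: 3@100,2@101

Answer: 7@100

Derivation:
After op 1 [order #1] limit_buy(price=104, qty=2): fills=none; bids=[#1:2@104] asks=[-]
After op 2 [order #2] market_buy(qty=1): fills=none; bids=[#1:2@104] asks=[-]
After op 3 [order #3] market_buy(qty=5): fills=none; bids=[#1:2@104] asks=[-]
After op 4 [order #4] limit_buy(price=100, qty=10): fills=none; bids=[#1:2@104 #4:10@100] asks=[-]
After op 5 [order #5] limit_buy(price=104, qty=7): fills=none; bids=[#1:2@104 #5:7@104 #4:10@100] asks=[-]
After op 6 [order #6] market_sell(qty=6): fills=#1x#6:2@104 #5x#6:4@104; bids=[#5:3@104 #4:10@100] asks=[-]
After op 7 [order #7] market_sell(qty=4): fills=#5x#7:3@104 #4x#7:1@100; bids=[#4:9@100] asks=[-]
After op 8 [order #8] limit_sell(price=95, qty=7): fills=#4x#8:7@100; bids=[#4:2@100] asks=[-]
After op 9 [order #9] limit_buy(price=105, qty=8): fills=none; bids=[#9:8@105 #4:2@100] asks=[-]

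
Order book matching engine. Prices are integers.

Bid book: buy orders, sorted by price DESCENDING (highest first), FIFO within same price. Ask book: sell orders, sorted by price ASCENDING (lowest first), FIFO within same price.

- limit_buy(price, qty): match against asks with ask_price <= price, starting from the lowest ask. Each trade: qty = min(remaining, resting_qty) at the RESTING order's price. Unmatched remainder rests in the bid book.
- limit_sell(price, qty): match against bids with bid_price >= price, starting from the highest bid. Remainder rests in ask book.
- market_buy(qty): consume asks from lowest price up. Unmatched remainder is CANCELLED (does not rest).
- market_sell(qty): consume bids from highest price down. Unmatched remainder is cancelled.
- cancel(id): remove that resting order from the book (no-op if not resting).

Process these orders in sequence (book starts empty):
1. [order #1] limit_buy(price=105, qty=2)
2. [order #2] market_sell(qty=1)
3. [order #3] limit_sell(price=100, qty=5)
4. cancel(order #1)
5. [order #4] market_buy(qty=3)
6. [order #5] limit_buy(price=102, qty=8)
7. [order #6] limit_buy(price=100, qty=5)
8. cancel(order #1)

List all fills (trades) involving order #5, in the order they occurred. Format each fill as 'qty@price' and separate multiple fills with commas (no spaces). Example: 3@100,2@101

After op 1 [order #1] limit_buy(price=105, qty=2): fills=none; bids=[#1:2@105] asks=[-]
After op 2 [order #2] market_sell(qty=1): fills=#1x#2:1@105; bids=[#1:1@105] asks=[-]
After op 3 [order #3] limit_sell(price=100, qty=5): fills=#1x#3:1@105; bids=[-] asks=[#3:4@100]
After op 4 cancel(order #1): fills=none; bids=[-] asks=[#3:4@100]
After op 5 [order #4] market_buy(qty=3): fills=#4x#3:3@100; bids=[-] asks=[#3:1@100]
After op 6 [order #5] limit_buy(price=102, qty=8): fills=#5x#3:1@100; bids=[#5:7@102] asks=[-]
After op 7 [order #6] limit_buy(price=100, qty=5): fills=none; bids=[#5:7@102 #6:5@100] asks=[-]
After op 8 cancel(order #1): fills=none; bids=[#5:7@102 #6:5@100] asks=[-]

Answer: 1@100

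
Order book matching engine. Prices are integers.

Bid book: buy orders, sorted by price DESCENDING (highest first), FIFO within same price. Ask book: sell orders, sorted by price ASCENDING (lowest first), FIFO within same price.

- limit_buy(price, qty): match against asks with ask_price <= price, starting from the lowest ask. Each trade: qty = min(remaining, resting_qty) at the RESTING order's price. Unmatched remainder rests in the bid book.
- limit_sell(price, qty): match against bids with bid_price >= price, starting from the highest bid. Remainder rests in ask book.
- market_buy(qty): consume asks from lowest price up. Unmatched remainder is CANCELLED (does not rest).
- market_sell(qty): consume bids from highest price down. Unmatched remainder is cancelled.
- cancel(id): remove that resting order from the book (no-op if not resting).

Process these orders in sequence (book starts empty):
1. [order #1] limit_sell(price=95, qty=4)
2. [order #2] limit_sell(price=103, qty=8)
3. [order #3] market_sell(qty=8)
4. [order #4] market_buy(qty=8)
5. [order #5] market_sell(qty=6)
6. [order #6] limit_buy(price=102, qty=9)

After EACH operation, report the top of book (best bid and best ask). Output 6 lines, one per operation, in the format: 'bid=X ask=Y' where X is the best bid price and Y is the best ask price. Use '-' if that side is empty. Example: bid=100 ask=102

After op 1 [order #1] limit_sell(price=95, qty=4): fills=none; bids=[-] asks=[#1:4@95]
After op 2 [order #2] limit_sell(price=103, qty=8): fills=none; bids=[-] asks=[#1:4@95 #2:8@103]
After op 3 [order #3] market_sell(qty=8): fills=none; bids=[-] asks=[#1:4@95 #2:8@103]
After op 4 [order #4] market_buy(qty=8): fills=#4x#1:4@95 #4x#2:4@103; bids=[-] asks=[#2:4@103]
After op 5 [order #5] market_sell(qty=6): fills=none; bids=[-] asks=[#2:4@103]
After op 6 [order #6] limit_buy(price=102, qty=9): fills=none; bids=[#6:9@102] asks=[#2:4@103]

Answer: bid=- ask=95
bid=- ask=95
bid=- ask=95
bid=- ask=103
bid=- ask=103
bid=102 ask=103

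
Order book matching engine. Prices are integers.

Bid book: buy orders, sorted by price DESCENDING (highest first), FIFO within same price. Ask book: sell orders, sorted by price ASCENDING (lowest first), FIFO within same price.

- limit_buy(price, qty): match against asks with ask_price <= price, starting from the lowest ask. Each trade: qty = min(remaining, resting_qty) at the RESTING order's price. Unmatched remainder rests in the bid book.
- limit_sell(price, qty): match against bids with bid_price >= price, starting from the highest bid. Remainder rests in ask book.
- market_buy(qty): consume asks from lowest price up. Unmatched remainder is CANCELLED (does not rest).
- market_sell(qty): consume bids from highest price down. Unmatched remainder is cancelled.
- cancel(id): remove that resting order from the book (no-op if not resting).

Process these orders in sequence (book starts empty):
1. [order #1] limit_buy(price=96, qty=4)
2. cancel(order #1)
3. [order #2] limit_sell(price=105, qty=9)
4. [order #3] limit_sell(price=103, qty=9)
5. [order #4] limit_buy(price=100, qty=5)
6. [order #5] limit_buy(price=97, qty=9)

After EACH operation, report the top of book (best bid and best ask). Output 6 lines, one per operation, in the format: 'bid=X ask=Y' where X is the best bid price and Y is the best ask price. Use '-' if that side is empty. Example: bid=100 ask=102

After op 1 [order #1] limit_buy(price=96, qty=4): fills=none; bids=[#1:4@96] asks=[-]
After op 2 cancel(order #1): fills=none; bids=[-] asks=[-]
After op 3 [order #2] limit_sell(price=105, qty=9): fills=none; bids=[-] asks=[#2:9@105]
After op 4 [order #3] limit_sell(price=103, qty=9): fills=none; bids=[-] asks=[#3:9@103 #2:9@105]
After op 5 [order #4] limit_buy(price=100, qty=5): fills=none; bids=[#4:5@100] asks=[#3:9@103 #2:9@105]
After op 6 [order #5] limit_buy(price=97, qty=9): fills=none; bids=[#4:5@100 #5:9@97] asks=[#3:9@103 #2:9@105]

Answer: bid=96 ask=-
bid=- ask=-
bid=- ask=105
bid=- ask=103
bid=100 ask=103
bid=100 ask=103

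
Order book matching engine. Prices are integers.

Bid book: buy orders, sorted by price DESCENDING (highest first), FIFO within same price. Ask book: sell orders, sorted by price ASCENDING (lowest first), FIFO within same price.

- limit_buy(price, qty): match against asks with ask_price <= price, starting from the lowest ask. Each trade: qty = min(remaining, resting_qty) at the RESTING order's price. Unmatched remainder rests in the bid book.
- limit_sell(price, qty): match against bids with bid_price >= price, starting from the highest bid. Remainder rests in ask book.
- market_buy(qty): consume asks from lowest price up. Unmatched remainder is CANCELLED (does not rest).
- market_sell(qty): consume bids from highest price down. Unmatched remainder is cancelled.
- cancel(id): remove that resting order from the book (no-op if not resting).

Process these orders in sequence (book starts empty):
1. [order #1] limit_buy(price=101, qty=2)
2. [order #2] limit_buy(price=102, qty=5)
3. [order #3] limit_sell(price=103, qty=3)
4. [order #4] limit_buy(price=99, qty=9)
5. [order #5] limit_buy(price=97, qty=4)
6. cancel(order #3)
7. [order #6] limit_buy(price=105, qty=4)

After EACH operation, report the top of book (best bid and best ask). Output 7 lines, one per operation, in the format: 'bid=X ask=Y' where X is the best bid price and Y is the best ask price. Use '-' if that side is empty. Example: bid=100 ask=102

Answer: bid=101 ask=-
bid=102 ask=-
bid=102 ask=103
bid=102 ask=103
bid=102 ask=103
bid=102 ask=-
bid=105 ask=-

Derivation:
After op 1 [order #1] limit_buy(price=101, qty=2): fills=none; bids=[#1:2@101] asks=[-]
After op 2 [order #2] limit_buy(price=102, qty=5): fills=none; bids=[#2:5@102 #1:2@101] asks=[-]
After op 3 [order #3] limit_sell(price=103, qty=3): fills=none; bids=[#2:5@102 #1:2@101] asks=[#3:3@103]
After op 4 [order #4] limit_buy(price=99, qty=9): fills=none; bids=[#2:5@102 #1:2@101 #4:9@99] asks=[#3:3@103]
After op 5 [order #5] limit_buy(price=97, qty=4): fills=none; bids=[#2:5@102 #1:2@101 #4:9@99 #5:4@97] asks=[#3:3@103]
After op 6 cancel(order #3): fills=none; bids=[#2:5@102 #1:2@101 #4:9@99 #5:4@97] asks=[-]
After op 7 [order #6] limit_buy(price=105, qty=4): fills=none; bids=[#6:4@105 #2:5@102 #1:2@101 #4:9@99 #5:4@97] asks=[-]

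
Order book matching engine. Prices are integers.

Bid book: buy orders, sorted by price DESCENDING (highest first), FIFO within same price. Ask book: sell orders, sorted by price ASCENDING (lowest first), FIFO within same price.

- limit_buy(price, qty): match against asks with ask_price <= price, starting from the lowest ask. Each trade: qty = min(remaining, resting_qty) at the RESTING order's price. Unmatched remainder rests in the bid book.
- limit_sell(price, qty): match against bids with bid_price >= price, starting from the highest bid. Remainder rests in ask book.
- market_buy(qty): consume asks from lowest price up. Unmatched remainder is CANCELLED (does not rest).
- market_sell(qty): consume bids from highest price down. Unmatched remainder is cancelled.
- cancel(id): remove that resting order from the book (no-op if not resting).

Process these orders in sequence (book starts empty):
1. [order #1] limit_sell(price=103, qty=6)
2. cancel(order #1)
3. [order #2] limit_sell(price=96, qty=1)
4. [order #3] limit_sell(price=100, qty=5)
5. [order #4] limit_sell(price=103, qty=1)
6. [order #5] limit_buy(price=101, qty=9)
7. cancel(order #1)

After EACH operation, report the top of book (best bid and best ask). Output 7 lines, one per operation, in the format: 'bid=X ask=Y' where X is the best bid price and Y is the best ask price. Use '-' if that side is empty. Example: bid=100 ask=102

After op 1 [order #1] limit_sell(price=103, qty=6): fills=none; bids=[-] asks=[#1:6@103]
After op 2 cancel(order #1): fills=none; bids=[-] asks=[-]
After op 3 [order #2] limit_sell(price=96, qty=1): fills=none; bids=[-] asks=[#2:1@96]
After op 4 [order #3] limit_sell(price=100, qty=5): fills=none; bids=[-] asks=[#2:1@96 #3:5@100]
After op 5 [order #4] limit_sell(price=103, qty=1): fills=none; bids=[-] asks=[#2:1@96 #3:5@100 #4:1@103]
After op 6 [order #5] limit_buy(price=101, qty=9): fills=#5x#2:1@96 #5x#3:5@100; bids=[#5:3@101] asks=[#4:1@103]
After op 7 cancel(order #1): fills=none; bids=[#5:3@101] asks=[#4:1@103]

Answer: bid=- ask=103
bid=- ask=-
bid=- ask=96
bid=- ask=96
bid=- ask=96
bid=101 ask=103
bid=101 ask=103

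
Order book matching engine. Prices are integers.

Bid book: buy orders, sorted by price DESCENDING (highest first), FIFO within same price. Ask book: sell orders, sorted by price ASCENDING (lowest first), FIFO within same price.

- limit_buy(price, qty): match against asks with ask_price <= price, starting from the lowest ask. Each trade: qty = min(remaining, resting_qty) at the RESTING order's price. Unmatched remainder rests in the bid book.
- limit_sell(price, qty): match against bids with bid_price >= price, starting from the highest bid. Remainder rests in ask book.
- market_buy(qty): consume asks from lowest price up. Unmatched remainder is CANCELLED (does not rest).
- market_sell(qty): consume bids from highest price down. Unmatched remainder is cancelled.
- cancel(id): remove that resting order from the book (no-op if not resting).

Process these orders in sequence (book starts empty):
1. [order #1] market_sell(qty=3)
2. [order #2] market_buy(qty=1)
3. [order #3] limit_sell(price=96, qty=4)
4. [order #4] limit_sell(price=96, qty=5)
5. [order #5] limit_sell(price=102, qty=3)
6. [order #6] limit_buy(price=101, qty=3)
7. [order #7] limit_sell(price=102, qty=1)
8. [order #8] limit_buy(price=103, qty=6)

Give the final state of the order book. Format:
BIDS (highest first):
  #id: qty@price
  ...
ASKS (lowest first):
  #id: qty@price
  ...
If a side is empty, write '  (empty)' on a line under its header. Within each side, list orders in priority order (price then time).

Answer: BIDS (highest first):
  (empty)
ASKS (lowest first):
  #5: 3@102
  #7: 1@102

Derivation:
After op 1 [order #1] market_sell(qty=3): fills=none; bids=[-] asks=[-]
After op 2 [order #2] market_buy(qty=1): fills=none; bids=[-] asks=[-]
After op 3 [order #3] limit_sell(price=96, qty=4): fills=none; bids=[-] asks=[#3:4@96]
After op 4 [order #4] limit_sell(price=96, qty=5): fills=none; bids=[-] asks=[#3:4@96 #4:5@96]
After op 5 [order #5] limit_sell(price=102, qty=3): fills=none; bids=[-] asks=[#3:4@96 #4:5@96 #5:3@102]
After op 6 [order #6] limit_buy(price=101, qty=3): fills=#6x#3:3@96; bids=[-] asks=[#3:1@96 #4:5@96 #5:3@102]
After op 7 [order #7] limit_sell(price=102, qty=1): fills=none; bids=[-] asks=[#3:1@96 #4:5@96 #5:3@102 #7:1@102]
After op 8 [order #8] limit_buy(price=103, qty=6): fills=#8x#3:1@96 #8x#4:5@96; bids=[-] asks=[#5:3@102 #7:1@102]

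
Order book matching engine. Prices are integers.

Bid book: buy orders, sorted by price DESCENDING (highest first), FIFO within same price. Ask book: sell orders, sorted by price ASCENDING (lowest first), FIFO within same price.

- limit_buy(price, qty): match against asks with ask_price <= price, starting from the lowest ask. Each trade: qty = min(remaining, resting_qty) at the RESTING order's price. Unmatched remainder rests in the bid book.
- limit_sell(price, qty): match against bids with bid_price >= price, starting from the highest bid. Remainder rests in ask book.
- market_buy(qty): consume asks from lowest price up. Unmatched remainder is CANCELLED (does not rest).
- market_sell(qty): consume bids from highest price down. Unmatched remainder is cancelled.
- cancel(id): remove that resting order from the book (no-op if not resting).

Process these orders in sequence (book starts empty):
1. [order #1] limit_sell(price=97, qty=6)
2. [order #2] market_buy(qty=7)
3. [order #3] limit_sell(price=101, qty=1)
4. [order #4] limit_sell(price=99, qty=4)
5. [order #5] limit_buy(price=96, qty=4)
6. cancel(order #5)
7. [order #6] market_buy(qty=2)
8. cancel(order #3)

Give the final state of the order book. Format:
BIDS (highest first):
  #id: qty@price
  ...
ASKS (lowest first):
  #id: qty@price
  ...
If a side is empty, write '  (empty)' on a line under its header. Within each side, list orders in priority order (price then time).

After op 1 [order #1] limit_sell(price=97, qty=6): fills=none; bids=[-] asks=[#1:6@97]
After op 2 [order #2] market_buy(qty=7): fills=#2x#1:6@97; bids=[-] asks=[-]
After op 3 [order #3] limit_sell(price=101, qty=1): fills=none; bids=[-] asks=[#3:1@101]
After op 4 [order #4] limit_sell(price=99, qty=4): fills=none; bids=[-] asks=[#4:4@99 #3:1@101]
After op 5 [order #5] limit_buy(price=96, qty=4): fills=none; bids=[#5:4@96] asks=[#4:4@99 #3:1@101]
After op 6 cancel(order #5): fills=none; bids=[-] asks=[#4:4@99 #3:1@101]
After op 7 [order #6] market_buy(qty=2): fills=#6x#4:2@99; bids=[-] asks=[#4:2@99 #3:1@101]
After op 8 cancel(order #3): fills=none; bids=[-] asks=[#4:2@99]

Answer: BIDS (highest first):
  (empty)
ASKS (lowest first):
  #4: 2@99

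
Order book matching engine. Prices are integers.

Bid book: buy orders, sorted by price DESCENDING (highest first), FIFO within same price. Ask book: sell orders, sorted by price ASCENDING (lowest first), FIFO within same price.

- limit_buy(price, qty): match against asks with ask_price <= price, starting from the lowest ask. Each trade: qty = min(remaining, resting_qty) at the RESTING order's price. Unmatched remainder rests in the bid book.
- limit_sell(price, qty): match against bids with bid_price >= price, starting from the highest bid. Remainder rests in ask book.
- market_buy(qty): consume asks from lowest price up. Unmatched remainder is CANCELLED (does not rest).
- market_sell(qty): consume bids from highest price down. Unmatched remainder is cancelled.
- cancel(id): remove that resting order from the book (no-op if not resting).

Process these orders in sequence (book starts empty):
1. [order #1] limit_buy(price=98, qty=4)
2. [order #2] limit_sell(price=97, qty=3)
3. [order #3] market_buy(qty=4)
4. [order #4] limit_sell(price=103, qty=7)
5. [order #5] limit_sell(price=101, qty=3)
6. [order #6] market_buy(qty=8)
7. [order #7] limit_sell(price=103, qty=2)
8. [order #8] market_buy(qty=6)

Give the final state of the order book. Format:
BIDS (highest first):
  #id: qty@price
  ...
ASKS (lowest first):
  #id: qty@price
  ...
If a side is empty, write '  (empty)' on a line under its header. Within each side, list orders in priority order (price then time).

Answer: BIDS (highest first):
  #1: 1@98
ASKS (lowest first):
  (empty)

Derivation:
After op 1 [order #1] limit_buy(price=98, qty=4): fills=none; bids=[#1:4@98] asks=[-]
After op 2 [order #2] limit_sell(price=97, qty=3): fills=#1x#2:3@98; bids=[#1:1@98] asks=[-]
After op 3 [order #3] market_buy(qty=4): fills=none; bids=[#1:1@98] asks=[-]
After op 4 [order #4] limit_sell(price=103, qty=7): fills=none; bids=[#1:1@98] asks=[#4:7@103]
After op 5 [order #5] limit_sell(price=101, qty=3): fills=none; bids=[#1:1@98] asks=[#5:3@101 #4:7@103]
After op 6 [order #6] market_buy(qty=8): fills=#6x#5:3@101 #6x#4:5@103; bids=[#1:1@98] asks=[#4:2@103]
After op 7 [order #7] limit_sell(price=103, qty=2): fills=none; bids=[#1:1@98] asks=[#4:2@103 #7:2@103]
After op 8 [order #8] market_buy(qty=6): fills=#8x#4:2@103 #8x#7:2@103; bids=[#1:1@98] asks=[-]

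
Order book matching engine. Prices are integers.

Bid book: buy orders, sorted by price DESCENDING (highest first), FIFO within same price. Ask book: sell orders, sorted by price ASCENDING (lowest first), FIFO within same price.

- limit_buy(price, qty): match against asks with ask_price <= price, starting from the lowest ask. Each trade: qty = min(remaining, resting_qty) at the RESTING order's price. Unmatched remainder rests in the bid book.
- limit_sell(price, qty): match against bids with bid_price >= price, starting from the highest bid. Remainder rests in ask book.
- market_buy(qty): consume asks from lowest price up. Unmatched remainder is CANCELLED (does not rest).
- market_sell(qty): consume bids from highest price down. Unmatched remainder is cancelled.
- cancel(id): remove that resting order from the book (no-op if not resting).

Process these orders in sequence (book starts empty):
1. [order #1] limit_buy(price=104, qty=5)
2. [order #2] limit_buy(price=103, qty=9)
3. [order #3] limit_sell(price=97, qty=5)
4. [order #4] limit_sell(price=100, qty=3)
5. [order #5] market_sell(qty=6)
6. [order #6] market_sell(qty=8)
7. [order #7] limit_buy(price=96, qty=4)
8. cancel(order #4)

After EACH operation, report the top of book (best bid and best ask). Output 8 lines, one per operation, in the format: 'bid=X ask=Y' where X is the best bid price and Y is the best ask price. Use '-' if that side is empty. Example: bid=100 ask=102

After op 1 [order #1] limit_buy(price=104, qty=5): fills=none; bids=[#1:5@104] asks=[-]
After op 2 [order #2] limit_buy(price=103, qty=9): fills=none; bids=[#1:5@104 #2:9@103] asks=[-]
After op 3 [order #3] limit_sell(price=97, qty=5): fills=#1x#3:5@104; bids=[#2:9@103] asks=[-]
After op 4 [order #4] limit_sell(price=100, qty=3): fills=#2x#4:3@103; bids=[#2:6@103] asks=[-]
After op 5 [order #5] market_sell(qty=6): fills=#2x#5:6@103; bids=[-] asks=[-]
After op 6 [order #6] market_sell(qty=8): fills=none; bids=[-] asks=[-]
After op 7 [order #7] limit_buy(price=96, qty=4): fills=none; bids=[#7:4@96] asks=[-]
After op 8 cancel(order #4): fills=none; bids=[#7:4@96] asks=[-]

Answer: bid=104 ask=-
bid=104 ask=-
bid=103 ask=-
bid=103 ask=-
bid=- ask=-
bid=- ask=-
bid=96 ask=-
bid=96 ask=-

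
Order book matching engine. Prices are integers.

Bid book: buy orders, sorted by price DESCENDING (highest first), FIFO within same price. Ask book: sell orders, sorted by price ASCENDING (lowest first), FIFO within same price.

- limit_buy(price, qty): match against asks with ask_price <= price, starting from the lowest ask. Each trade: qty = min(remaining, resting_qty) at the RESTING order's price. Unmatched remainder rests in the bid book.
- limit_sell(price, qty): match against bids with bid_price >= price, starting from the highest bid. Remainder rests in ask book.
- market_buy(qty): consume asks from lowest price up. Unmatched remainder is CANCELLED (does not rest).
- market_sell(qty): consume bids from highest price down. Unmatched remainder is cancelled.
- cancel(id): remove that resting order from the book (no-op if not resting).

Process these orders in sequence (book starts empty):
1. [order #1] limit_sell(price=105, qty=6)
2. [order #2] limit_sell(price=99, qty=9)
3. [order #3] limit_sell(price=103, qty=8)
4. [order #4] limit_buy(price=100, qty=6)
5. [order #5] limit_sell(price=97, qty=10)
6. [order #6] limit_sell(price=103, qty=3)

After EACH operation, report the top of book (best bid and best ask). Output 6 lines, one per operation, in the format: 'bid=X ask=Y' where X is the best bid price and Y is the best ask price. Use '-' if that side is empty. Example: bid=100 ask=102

Answer: bid=- ask=105
bid=- ask=99
bid=- ask=99
bid=- ask=99
bid=- ask=97
bid=- ask=97

Derivation:
After op 1 [order #1] limit_sell(price=105, qty=6): fills=none; bids=[-] asks=[#1:6@105]
After op 2 [order #2] limit_sell(price=99, qty=9): fills=none; bids=[-] asks=[#2:9@99 #1:6@105]
After op 3 [order #3] limit_sell(price=103, qty=8): fills=none; bids=[-] asks=[#2:9@99 #3:8@103 #1:6@105]
After op 4 [order #4] limit_buy(price=100, qty=6): fills=#4x#2:6@99; bids=[-] asks=[#2:3@99 #3:8@103 #1:6@105]
After op 5 [order #5] limit_sell(price=97, qty=10): fills=none; bids=[-] asks=[#5:10@97 #2:3@99 #3:8@103 #1:6@105]
After op 6 [order #6] limit_sell(price=103, qty=3): fills=none; bids=[-] asks=[#5:10@97 #2:3@99 #3:8@103 #6:3@103 #1:6@105]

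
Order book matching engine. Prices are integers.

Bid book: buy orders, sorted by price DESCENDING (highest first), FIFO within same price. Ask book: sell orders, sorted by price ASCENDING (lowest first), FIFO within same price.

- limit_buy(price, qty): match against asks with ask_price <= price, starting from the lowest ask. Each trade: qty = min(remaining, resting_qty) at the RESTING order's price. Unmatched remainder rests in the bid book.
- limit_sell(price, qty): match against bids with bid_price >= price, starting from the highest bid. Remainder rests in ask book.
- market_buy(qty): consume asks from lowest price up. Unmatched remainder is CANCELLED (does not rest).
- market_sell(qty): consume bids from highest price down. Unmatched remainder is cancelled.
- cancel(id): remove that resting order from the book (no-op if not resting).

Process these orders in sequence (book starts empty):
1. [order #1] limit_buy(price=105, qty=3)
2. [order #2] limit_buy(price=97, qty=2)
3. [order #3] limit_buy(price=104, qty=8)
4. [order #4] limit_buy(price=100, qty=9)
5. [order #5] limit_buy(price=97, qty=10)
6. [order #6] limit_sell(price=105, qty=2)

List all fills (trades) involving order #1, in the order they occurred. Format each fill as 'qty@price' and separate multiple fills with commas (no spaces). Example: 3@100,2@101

After op 1 [order #1] limit_buy(price=105, qty=3): fills=none; bids=[#1:3@105] asks=[-]
After op 2 [order #2] limit_buy(price=97, qty=2): fills=none; bids=[#1:3@105 #2:2@97] asks=[-]
After op 3 [order #3] limit_buy(price=104, qty=8): fills=none; bids=[#1:3@105 #3:8@104 #2:2@97] asks=[-]
After op 4 [order #4] limit_buy(price=100, qty=9): fills=none; bids=[#1:3@105 #3:8@104 #4:9@100 #2:2@97] asks=[-]
After op 5 [order #5] limit_buy(price=97, qty=10): fills=none; bids=[#1:3@105 #3:8@104 #4:9@100 #2:2@97 #5:10@97] asks=[-]
After op 6 [order #6] limit_sell(price=105, qty=2): fills=#1x#6:2@105; bids=[#1:1@105 #3:8@104 #4:9@100 #2:2@97 #5:10@97] asks=[-]

Answer: 2@105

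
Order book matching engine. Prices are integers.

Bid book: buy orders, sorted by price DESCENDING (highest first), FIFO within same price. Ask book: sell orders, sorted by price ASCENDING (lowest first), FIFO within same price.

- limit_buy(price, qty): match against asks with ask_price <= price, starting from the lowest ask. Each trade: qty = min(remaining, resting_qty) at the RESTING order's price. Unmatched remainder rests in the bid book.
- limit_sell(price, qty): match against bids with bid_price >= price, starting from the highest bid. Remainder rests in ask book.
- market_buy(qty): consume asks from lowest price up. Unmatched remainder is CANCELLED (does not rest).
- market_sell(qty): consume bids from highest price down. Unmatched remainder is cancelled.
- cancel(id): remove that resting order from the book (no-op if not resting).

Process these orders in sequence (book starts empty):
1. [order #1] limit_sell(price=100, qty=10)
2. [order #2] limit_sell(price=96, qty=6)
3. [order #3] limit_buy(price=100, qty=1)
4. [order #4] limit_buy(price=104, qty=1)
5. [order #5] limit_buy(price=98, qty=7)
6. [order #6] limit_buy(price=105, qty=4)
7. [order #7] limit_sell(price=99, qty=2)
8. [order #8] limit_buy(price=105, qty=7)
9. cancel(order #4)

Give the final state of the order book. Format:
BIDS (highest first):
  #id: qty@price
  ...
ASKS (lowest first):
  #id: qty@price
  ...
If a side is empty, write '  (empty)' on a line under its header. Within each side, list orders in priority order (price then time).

Answer: BIDS (highest first):
  #5: 3@98
ASKS (lowest first):
  #1: 1@100

Derivation:
After op 1 [order #1] limit_sell(price=100, qty=10): fills=none; bids=[-] asks=[#1:10@100]
After op 2 [order #2] limit_sell(price=96, qty=6): fills=none; bids=[-] asks=[#2:6@96 #1:10@100]
After op 3 [order #3] limit_buy(price=100, qty=1): fills=#3x#2:1@96; bids=[-] asks=[#2:5@96 #1:10@100]
After op 4 [order #4] limit_buy(price=104, qty=1): fills=#4x#2:1@96; bids=[-] asks=[#2:4@96 #1:10@100]
After op 5 [order #5] limit_buy(price=98, qty=7): fills=#5x#2:4@96; bids=[#5:3@98] asks=[#1:10@100]
After op 6 [order #6] limit_buy(price=105, qty=4): fills=#6x#1:4@100; bids=[#5:3@98] asks=[#1:6@100]
After op 7 [order #7] limit_sell(price=99, qty=2): fills=none; bids=[#5:3@98] asks=[#7:2@99 #1:6@100]
After op 8 [order #8] limit_buy(price=105, qty=7): fills=#8x#7:2@99 #8x#1:5@100; bids=[#5:3@98] asks=[#1:1@100]
After op 9 cancel(order #4): fills=none; bids=[#5:3@98] asks=[#1:1@100]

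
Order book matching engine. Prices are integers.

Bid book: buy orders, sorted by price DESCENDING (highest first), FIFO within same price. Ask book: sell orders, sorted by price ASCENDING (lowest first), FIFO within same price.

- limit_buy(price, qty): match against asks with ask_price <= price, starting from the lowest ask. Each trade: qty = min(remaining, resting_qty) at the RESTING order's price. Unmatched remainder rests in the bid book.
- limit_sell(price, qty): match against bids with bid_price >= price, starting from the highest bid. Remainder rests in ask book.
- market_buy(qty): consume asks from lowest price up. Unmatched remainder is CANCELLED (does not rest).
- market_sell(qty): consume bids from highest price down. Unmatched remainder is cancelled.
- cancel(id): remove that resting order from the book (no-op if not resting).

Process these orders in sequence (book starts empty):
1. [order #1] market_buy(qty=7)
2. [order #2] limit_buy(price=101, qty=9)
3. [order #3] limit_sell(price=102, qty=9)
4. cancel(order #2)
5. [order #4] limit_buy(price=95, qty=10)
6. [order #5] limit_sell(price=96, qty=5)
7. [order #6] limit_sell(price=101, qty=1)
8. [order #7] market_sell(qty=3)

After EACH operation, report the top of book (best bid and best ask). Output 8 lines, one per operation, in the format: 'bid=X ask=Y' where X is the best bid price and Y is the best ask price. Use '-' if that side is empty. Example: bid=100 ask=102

Answer: bid=- ask=-
bid=101 ask=-
bid=101 ask=102
bid=- ask=102
bid=95 ask=102
bid=95 ask=96
bid=95 ask=96
bid=95 ask=96

Derivation:
After op 1 [order #1] market_buy(qty=7): fills=none; bids=[-] asks=[-]
After op 2 [order #2] limit_buy(price=101, qty=9): fills=none; bids=[#2:9@101] asks=[-]
After op 3 [order #3] limit_sell(price=102, qty=9): fills=none; bids=[#2:9@101] asks=[#3:9@102]
After op 4 cancel(order #2): fills=none; bids=[-] asks=[#3:9@102]
After op 5 [order #4] limit_buy(price=95, qty=10): fills=none; bids=[#4:10@95] asks=[#3:9@102]
After op 6 [order #5] limit_sell(price=96, qty=5): fills=none; bids=[#4:10@95] asks=[#5:5@96 #3:9@102]
After op 7 [order #6] limit_sell(price=101, qty=1): fills=none; bids=[#4:10@95] asks=[#5:5@96 #6:1@101 #3:9@102]
After op 8 [order #7] market_sell(qty=3): fills=#4x#7:3@95; bids=[#4:7@95] asks=[#5:5@96 #6:1@101 #3:9@102]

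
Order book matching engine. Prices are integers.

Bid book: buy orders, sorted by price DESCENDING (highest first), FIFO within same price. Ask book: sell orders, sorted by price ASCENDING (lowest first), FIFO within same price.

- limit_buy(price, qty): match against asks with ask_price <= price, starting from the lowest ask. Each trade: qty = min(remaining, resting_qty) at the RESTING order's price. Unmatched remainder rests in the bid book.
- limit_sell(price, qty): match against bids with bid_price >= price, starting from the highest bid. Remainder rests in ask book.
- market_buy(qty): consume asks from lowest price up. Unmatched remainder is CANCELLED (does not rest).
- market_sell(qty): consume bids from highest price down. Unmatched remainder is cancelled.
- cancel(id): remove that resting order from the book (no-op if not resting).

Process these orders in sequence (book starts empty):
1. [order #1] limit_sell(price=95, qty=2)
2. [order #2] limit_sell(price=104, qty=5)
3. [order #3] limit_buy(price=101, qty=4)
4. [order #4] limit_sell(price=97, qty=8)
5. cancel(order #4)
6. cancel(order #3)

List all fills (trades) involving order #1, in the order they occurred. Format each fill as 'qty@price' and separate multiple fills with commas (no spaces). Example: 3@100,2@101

Answer: 2@95

Derivation:
After op 1 [order #1] limit_sell(price=95, qty=2): fills=none; bids=[-] asks=[#1:2@95]
After op 2 [order #2] limit_sell(price=104, qty=5): fills=none; bids=[-] asks=[#1:2@95 #2:5@104]
After op 3 [order #3] limit_buy(price=101, qty=4): fills=#3x#1:2@95; bids=[#3:2@101] asks=[#2:5@104]
After op 4 [order #4] limit_sell(price=97, qty=8): fills=#3x#4:2@101; bids=[-] asks=[#4:6@97 #2:5@104]
After op 5 cancel(order #4): fills=none; bids=[-] asks=[#2:5@104]
After op 6 cancel(order #3): fills=none; bids=[-] asks=[#2:5@104]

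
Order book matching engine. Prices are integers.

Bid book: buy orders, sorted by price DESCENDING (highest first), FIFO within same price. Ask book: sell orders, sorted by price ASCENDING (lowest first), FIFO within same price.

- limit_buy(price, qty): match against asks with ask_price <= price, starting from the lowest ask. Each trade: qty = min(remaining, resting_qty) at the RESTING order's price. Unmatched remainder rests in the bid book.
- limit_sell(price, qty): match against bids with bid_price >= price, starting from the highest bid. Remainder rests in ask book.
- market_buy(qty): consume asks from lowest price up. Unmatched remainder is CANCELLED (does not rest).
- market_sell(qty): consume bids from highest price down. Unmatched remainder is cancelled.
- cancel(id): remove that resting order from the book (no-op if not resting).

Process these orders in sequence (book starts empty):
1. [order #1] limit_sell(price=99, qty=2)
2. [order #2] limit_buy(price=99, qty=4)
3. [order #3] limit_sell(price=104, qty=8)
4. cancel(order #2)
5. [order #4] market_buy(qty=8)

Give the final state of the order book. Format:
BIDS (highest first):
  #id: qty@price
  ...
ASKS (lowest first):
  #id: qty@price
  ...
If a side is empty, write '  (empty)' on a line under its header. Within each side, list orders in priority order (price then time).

Answer: BIDS (highest first):
  (empty)
ASKS (lowest first):
  (empty)

Derivation:
After op 1 [order #1] limit_sell(price=99, qty=2): fills=none; bids=[-] asks=[#1:2@99]
After op 2 [order #2] limit_buy(price=99, qty=4): fills=#2x#1:2@99; bids=[#2:2@99] asks=[-]
After op 3 [order #3] limit_sell(price=104, qty=8): fills=none; bids=[#2:2@99] asks=[#3:8@104]
After op 4 cancel(order #2): fills=none; bids=[-] asks=[#3:8@104]
After op 5 [order #4] market_buy(qty=8): fills=#4x#3:8@104; bids=[-] asks=[-]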